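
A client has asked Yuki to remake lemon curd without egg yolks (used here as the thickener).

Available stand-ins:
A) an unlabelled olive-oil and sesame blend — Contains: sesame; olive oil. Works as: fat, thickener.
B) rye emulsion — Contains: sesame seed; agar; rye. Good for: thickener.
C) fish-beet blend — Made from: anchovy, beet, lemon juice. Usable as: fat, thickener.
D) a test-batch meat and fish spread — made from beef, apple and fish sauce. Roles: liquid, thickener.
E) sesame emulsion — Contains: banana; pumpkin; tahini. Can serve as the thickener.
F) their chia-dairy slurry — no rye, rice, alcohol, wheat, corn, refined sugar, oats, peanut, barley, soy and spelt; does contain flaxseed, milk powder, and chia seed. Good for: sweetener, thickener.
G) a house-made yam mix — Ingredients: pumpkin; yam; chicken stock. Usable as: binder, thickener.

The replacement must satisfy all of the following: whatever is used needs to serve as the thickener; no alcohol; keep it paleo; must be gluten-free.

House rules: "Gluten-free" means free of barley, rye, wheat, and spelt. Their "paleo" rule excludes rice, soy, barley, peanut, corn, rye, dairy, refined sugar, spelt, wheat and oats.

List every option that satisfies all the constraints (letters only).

A, C, D, E, G

A: nothing on the exclusion list — OK
B: has rye, so not gluten-free; has rye, so not paleo — reject
C: only anchovy, beet and lemon juice; none excluded — keep
D: works as a thickener, gluten-free, no alcohol — OK
E: only tahini, pumpkin, and banana; none excluded — valid
F: has milk powder, so not paleo — reject
G: nothing on the exclusion list — valid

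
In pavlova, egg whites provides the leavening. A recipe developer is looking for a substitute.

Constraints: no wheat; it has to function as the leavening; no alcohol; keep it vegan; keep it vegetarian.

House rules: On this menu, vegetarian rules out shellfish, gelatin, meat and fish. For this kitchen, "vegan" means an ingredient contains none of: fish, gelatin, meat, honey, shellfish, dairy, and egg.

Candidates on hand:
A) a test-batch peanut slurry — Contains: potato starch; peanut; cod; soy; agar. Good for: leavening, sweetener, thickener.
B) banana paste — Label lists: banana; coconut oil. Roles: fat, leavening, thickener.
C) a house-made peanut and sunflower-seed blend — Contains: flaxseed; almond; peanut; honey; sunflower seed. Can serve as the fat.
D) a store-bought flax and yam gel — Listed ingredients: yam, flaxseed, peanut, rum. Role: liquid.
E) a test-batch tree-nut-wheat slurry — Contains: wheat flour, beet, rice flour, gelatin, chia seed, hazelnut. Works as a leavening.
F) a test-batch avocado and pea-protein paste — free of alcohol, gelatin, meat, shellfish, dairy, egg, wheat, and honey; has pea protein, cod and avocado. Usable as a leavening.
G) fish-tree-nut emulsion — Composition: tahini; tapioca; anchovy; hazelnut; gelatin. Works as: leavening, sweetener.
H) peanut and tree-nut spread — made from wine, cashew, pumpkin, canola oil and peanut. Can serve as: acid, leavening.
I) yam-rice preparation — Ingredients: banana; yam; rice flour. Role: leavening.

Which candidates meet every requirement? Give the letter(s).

B, I

A: has cod, so not vegetarian; has cod, so not vegan — no
B: only coconut oil and banana; none excluded — valid
C: not usable as a leavening; has honey, so not vegan — out
D: not usable as a leavening; has rum, so not alcohol-free — no
E: has gelatin, so not vegetarian; has gelatin, so not vegan (and 1 more) — no
F: has cod, so not vegetarian; has cod, so not vegan — out
G: has anchovy, so not vegetarian; has anchovy, so not vegan — out
H: has wine, so not alcohol-free — out
I: only rice flour, banana, and yam; none excluded — keep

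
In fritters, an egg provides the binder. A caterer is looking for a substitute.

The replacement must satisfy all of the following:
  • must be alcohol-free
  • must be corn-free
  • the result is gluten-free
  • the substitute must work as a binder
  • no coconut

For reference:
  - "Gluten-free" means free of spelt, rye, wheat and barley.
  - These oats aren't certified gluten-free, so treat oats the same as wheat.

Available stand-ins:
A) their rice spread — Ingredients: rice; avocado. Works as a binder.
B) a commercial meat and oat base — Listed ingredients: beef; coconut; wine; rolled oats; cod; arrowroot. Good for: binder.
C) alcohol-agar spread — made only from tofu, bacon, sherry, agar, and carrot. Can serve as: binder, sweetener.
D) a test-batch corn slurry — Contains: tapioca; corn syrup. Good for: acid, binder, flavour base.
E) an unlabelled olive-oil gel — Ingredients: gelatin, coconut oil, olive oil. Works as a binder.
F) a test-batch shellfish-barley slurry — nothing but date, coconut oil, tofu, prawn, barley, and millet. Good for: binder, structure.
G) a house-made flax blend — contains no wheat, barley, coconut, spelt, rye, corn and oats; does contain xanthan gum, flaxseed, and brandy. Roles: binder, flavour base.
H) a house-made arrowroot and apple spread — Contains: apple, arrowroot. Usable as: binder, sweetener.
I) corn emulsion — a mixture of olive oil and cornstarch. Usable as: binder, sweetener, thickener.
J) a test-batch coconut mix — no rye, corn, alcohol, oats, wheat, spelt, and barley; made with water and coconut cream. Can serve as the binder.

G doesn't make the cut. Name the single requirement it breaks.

usable as a binder: satisfied
gluten-free: satisfied
alcohol-free: has brandy — fails
corn-free: satisfied
coconut-free: satisfied

alcohol-free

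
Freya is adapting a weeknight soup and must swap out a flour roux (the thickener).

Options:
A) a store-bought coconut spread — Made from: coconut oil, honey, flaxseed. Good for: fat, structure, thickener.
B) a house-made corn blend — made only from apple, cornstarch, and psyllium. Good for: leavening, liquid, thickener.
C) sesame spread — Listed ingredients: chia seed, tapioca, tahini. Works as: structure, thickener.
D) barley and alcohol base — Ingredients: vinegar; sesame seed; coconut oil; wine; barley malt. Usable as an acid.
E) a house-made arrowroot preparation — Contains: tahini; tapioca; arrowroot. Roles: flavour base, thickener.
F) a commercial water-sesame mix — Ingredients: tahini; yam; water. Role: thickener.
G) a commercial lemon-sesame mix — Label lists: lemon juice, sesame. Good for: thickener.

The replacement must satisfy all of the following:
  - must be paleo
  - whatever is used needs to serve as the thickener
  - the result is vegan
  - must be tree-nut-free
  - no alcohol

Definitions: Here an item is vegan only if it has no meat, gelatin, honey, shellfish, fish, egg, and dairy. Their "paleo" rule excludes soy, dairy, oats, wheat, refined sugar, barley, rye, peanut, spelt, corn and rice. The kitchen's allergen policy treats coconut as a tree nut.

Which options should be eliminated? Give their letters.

A: has honey, so not vegan; has coconut oil, so not tree-nut-free — no
B: has cornstarch, so not paleo — reject
C: only tahini, chia seed, and tapioca; none excluded — keep
D: not usable as a thickener; has barley malt, so not paleo (and 2 more) — no
E: works as a thickener, paleo, tree-nut-free — OK
F: works as a thickener, tree-nut-free, vegan — valid
G: only sesame and lemon juice; none excluded — valid

A, B, D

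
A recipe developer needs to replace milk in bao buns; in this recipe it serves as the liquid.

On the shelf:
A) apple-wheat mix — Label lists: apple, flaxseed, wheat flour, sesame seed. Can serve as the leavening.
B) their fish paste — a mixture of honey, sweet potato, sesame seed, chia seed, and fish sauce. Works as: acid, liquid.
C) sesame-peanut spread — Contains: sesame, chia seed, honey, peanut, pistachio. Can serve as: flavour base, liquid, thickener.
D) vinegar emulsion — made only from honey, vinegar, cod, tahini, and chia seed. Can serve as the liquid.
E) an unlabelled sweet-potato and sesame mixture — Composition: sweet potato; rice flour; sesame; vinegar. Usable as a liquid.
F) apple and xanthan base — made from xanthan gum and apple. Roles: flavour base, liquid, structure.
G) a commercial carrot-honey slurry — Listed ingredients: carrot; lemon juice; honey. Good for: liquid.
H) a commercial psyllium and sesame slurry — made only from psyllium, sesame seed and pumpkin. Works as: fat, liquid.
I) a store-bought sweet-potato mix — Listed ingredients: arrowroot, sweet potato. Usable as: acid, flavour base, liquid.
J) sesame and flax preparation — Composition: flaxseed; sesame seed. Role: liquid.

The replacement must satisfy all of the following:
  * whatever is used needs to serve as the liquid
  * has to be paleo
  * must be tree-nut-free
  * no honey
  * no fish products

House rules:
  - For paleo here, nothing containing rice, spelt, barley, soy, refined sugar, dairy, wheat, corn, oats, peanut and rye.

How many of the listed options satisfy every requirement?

4

A: not usable as a liquid; has wheat flour, so not paleo — reject
B: has honey, so not honey-free; has fish sauce, so not fish-free — reject
C: has peanut, so not paleo; has honey, so not honey-free (and 1 more) — out
D: has honey, so not honey-free; has cod, so not fish-free — reject
E: has rice flour, so not paleo — no
F: no honey, no tree nuts — keep
G: has honey, so not honey-free — out
H: paleo, no fish — keep
I: works as a liquid, no fish, no honey — valid
J: only sesame seed and flaxseed; none excluded — OK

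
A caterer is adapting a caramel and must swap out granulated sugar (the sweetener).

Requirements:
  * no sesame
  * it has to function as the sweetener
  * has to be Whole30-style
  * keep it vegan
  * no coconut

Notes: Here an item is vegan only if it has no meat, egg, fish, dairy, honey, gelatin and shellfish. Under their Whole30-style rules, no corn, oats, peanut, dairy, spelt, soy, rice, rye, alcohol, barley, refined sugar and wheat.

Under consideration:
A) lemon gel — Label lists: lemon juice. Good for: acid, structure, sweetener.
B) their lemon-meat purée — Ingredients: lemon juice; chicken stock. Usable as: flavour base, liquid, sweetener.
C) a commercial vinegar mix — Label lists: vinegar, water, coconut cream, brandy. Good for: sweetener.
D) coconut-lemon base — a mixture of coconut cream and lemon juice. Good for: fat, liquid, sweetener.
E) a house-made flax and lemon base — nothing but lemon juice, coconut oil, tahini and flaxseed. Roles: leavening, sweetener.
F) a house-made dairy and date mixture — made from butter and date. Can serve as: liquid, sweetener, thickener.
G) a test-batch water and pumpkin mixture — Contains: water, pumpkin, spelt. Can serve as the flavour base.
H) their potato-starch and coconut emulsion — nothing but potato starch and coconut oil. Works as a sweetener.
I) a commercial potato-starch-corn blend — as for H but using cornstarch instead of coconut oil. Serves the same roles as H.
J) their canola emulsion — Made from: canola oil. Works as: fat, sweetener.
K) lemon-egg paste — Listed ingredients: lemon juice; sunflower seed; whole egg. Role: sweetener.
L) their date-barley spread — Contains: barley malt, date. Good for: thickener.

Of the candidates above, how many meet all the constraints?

2

A: every rule checks out — keep
B: has chicken stock, so not vegan — out
C: has brandy, so not Whole30-style; has coconut cream, so not coconut-free — no
D: has coconut cream, so not coconut-free — reject
E: has coconut oil, so not coconut-free; has tahini, so not sesame-free — out
F: has butter, so not vegan; has butter, so not Whole30-style — reject
G: not usable as a sweetener; has spelt, so not Whole30-style — no
H: has coconut oil, so not coconut-free — reject
I: has cornstarch, so not Whole30-style — out
J: only canola oil; none excluded — OK
K: has whole egg, so not vegan — out
L: not usable as a sweetener; has barley malt, so not Whole30-style — out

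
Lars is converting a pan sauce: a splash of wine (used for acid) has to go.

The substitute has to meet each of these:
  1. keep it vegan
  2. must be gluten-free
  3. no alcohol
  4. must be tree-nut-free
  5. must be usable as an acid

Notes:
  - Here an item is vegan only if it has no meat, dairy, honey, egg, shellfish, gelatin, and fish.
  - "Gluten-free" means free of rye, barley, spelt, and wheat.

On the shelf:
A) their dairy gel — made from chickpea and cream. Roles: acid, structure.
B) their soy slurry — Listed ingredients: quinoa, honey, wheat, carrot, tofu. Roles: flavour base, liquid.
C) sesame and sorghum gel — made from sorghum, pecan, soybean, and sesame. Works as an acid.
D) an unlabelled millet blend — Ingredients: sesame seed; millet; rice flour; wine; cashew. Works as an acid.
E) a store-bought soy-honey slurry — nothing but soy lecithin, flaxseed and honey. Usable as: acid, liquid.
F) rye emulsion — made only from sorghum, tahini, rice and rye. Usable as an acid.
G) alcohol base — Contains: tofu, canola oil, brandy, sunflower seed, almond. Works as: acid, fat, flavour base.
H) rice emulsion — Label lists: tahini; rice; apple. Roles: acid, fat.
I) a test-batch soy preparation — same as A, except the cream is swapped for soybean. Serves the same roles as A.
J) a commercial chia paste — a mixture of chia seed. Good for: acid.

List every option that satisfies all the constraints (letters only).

H, I, J

A: has cream, so not vegan — no
B: not usable as an acid; has honey, so not vegan (and 1 more) — reject
C: has pecan, so not tree-nut-free — out
D: has cashew, so not tree-nut-free; has wine, so not alcohol-free — reject
E: has honey, so not vegan — reject
F: has rye, so not gluten-free — out
G: has almond, so not tree-nut-free; has brandy, so not alcohol-free — reject
H: all constraints satisfied — keep
I: no tree nuts, vegan — valid
J: only chia seed; none excluded — valid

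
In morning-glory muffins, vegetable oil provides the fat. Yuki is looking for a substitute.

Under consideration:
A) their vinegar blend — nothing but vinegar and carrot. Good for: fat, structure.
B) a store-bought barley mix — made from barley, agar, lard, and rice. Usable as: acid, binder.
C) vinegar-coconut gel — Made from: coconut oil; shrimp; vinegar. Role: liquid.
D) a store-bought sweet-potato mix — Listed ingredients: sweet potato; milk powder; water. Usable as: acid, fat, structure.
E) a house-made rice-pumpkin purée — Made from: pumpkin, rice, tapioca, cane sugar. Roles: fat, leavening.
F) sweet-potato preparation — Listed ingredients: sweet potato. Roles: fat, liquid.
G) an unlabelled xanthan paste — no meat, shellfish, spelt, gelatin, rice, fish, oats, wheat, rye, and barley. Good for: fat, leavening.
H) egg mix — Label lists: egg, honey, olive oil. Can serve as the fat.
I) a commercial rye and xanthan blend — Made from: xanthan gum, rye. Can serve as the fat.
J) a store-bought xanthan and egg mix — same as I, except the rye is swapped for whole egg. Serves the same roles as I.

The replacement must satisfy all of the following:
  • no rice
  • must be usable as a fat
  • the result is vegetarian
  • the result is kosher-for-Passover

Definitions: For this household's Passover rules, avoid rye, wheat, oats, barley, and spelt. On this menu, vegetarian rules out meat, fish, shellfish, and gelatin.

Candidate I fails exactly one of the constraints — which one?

usable as a fat: satisfied
kosher-for-Passover: has rye — fails
vegetarian: satisfied
rice-free: satisfied

kosher-for-Passover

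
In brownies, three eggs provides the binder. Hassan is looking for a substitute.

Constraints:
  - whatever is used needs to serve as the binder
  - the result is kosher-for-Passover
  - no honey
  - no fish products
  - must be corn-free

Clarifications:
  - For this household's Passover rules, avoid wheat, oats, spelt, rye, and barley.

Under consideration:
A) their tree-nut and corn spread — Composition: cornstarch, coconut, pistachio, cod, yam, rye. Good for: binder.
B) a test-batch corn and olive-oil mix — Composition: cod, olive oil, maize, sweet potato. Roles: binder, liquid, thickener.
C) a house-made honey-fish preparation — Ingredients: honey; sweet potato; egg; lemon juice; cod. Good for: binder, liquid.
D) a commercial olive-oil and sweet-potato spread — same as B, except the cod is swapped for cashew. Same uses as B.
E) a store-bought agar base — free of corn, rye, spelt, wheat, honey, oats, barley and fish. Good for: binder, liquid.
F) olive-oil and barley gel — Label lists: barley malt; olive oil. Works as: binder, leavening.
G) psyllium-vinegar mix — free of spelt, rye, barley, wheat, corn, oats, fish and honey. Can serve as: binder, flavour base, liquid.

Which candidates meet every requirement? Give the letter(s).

E, G

A: has rye, so not kosher-for-Passover; has cornstarch, so not corn-free (and 1 more) — out
B: has maize, so not corn-free; has cod, so not fish-free — out
C: has cod, so not fish-free; has honey, so not honey-free — out
D: has maize, so not corn-free — no
E: works as a binder, no fish, kosher-for-Passover — valid
F: has barley malt, so not kosher-for-Passover — out
G: no fish, kosher-for-Passover — valid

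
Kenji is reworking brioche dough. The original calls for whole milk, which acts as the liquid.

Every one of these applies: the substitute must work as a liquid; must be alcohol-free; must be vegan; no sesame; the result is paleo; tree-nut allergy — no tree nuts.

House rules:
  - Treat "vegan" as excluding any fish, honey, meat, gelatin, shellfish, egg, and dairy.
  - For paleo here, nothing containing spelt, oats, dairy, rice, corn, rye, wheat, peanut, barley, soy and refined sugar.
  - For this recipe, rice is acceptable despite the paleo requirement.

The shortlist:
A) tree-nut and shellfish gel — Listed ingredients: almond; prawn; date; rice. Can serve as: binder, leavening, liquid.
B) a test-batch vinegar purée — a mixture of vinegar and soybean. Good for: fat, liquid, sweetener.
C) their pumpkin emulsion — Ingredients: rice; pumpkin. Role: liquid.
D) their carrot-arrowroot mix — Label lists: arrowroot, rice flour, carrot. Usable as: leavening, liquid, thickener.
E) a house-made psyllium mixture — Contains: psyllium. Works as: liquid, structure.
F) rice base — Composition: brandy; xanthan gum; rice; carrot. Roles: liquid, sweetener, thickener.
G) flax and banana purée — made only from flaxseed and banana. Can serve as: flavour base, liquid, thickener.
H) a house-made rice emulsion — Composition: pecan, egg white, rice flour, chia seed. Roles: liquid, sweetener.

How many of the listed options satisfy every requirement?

4

A: has prawn, so not vegan; has almond, so not tree-nut-free — out
B: has soybean, so not paleo — out
C: rice is permitted under the paleo carve-out; nothing else excluded — OK
D: rice is permitted under the paleo carve-out; nothing else excluded — OK
E: paleo, no alcohol — keep
F: has brandy, so not alcohol-free — no
G: works as a liquid, no alcohol, paleo — valid
H: has egg white, so not vegan; has pecan, so not tree-nut-free — no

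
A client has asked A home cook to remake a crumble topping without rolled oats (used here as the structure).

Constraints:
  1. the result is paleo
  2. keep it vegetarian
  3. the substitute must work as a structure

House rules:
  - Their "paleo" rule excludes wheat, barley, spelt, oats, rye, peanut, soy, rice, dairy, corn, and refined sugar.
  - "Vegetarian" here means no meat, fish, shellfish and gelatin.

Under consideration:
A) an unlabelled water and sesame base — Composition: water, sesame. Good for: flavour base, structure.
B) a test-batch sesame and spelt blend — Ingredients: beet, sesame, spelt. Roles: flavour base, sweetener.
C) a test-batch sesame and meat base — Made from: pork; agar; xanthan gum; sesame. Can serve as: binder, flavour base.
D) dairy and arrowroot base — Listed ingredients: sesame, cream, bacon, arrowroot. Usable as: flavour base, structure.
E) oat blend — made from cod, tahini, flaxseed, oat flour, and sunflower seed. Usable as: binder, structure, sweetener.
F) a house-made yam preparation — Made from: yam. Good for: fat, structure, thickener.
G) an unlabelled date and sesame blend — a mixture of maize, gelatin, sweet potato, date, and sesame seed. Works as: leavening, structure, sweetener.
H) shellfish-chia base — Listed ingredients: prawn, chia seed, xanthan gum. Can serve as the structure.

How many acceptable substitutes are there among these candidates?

A: paleo, vegetarian — OK
B: not usable as a structure; has spelt, so not paleo — reject
C: not usable as a structure; has pork, so not vegetarian — out
D: has cream, so not paleo; has bacon, so not vegetarian — reject
E: has oat flour, so not paleo; has cod, so not vegetarian — out
F: works as a structure, paleo, vegetarian — valid
G: has maize, so not paleo; has gelatin, so not vegetarian — no
H: has prawn, so not vegetarian — no

2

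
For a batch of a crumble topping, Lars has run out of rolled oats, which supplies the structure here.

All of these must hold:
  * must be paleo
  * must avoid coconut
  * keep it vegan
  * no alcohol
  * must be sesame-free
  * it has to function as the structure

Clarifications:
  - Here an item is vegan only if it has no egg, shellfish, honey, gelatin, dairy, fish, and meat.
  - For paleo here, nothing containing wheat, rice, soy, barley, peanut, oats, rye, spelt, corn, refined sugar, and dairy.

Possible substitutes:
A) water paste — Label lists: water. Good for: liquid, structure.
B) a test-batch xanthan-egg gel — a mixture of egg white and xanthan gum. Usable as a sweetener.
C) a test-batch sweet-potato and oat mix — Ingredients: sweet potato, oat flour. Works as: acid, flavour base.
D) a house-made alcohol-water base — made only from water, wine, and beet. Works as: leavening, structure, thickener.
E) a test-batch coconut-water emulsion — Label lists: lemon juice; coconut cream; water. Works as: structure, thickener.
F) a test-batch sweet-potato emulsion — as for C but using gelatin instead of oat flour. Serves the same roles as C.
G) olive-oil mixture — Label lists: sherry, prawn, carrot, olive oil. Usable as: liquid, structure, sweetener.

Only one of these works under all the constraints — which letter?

A: only water; none excluded — OK
B: not usable as a structure; has egg white, so not vegan — no
C: not usable as a structure; has oat flour, so not paleo — out
D: has wine, so not alcohol-free — no
E: has coconut cream, so not coconut-free — out
F: not usable as a structure; has gelatin, so not vegan — out
G: has prawn, so not vegan; has sherry, so not alcohol-free — reject

A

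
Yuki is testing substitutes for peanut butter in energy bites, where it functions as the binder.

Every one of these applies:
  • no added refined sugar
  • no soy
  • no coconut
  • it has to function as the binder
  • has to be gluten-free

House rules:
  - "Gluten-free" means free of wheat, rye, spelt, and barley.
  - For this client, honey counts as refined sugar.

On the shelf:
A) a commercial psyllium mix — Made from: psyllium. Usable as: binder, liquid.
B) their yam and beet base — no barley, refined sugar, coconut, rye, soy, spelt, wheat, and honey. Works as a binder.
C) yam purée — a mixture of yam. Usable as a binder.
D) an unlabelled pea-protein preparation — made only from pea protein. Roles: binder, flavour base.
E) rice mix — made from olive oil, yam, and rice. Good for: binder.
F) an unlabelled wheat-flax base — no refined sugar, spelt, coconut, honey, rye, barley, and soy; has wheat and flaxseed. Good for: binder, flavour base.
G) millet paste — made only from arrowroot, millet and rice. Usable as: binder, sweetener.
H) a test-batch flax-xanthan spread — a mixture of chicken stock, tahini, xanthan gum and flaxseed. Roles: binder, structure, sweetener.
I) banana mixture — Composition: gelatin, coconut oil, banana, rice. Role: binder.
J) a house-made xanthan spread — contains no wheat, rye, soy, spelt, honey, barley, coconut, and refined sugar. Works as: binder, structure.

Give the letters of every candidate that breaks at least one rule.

A: every rule checks out — OK
B: works as a binder, no coconut, no-added-sugar — OK
C: only yam; none excluded — keep
D: only pea protein; none excluded — keep
E: works as a binder, no soy, no coconut — valid
F: has wheat, so not gluten-free — reject
G: works as a binder, gluten-free, no soy — keep
H: all constraints satisfied — valid
I: has coconut oil, so not coconut-free — no
J: works as a binder, no coconut, no-added-sugar — keep

F, I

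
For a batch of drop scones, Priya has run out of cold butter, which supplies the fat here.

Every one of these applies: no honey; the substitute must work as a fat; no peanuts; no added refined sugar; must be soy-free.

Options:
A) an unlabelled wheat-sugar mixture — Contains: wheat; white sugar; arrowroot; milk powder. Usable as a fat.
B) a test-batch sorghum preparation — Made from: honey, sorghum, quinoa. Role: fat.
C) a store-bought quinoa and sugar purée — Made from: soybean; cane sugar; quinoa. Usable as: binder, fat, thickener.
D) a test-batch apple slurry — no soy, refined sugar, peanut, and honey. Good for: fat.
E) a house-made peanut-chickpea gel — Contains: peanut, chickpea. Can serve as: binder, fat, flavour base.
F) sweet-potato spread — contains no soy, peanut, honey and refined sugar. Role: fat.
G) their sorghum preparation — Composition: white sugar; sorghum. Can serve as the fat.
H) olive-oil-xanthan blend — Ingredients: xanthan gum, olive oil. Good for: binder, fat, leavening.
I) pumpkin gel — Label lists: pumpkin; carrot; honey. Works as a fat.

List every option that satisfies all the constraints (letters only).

D, F, H

A: has white sugar, so not no-added-sugar — reject
B: has honey, so not honey-free — reject
C: has cane sugar, so not no-added-sugar; has soybean, so not soy-free — no
D: nothing on the exclusion list — keep
E: has peanut, so not peanut-free — out
F: every rule checks out — OK
G: has white sugar, so not no-added-sugar — out
H: only olive oil and xanthan gum; none excluded — OK
I: has honey, so not honey-free — reject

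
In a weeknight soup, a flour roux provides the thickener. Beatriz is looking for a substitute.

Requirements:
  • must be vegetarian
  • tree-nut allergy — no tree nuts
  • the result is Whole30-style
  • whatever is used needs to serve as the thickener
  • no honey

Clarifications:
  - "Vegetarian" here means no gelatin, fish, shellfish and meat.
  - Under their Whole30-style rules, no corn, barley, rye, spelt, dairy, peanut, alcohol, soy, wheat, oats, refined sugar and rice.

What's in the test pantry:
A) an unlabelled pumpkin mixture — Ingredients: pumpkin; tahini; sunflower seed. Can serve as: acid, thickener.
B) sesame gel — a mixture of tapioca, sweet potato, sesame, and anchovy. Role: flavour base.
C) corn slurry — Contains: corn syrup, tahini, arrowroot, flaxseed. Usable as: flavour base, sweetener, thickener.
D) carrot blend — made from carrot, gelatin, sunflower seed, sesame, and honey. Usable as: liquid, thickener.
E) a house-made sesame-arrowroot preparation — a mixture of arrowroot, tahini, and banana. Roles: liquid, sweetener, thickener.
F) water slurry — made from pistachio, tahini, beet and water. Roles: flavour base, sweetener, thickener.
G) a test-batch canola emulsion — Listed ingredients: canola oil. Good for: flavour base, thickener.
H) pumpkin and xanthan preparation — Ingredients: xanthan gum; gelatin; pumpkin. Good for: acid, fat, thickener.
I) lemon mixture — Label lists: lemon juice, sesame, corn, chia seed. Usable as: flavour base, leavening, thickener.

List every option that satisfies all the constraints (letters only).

A: only tahini, sunflower seed and pumpkin; none excluded — keep
B: not usable as a thickener; has anchovy, so not vegetarian — out
C: has corn syrup, so not Whole30-style — no
D: has gelatin, so not vegetarian; has honey, so not honey-free — out
E: all constraints satisfied — keep
F: has pistachio, so not tree-nut-free — no
G: vegetarian, no honey — valid
H: has gelatin, so not vegetarian — no
I: has corn, so not Whole30-style — out

A, E, G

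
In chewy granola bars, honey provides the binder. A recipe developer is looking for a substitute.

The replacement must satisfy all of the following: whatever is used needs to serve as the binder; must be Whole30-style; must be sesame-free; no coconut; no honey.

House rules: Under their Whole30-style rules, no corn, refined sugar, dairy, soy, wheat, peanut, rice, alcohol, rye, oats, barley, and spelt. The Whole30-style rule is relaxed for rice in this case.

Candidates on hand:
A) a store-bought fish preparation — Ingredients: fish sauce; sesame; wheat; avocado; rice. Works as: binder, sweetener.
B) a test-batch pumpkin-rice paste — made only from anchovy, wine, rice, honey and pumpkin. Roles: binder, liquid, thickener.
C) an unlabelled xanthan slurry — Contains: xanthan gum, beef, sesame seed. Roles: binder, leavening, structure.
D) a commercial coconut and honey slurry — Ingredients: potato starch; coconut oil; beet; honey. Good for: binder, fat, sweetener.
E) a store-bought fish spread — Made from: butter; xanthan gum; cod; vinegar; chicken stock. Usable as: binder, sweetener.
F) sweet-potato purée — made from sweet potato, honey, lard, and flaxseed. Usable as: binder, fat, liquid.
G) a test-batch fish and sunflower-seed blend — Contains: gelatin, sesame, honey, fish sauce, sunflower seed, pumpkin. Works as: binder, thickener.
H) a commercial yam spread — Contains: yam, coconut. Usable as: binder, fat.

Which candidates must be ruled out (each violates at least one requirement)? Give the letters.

A, B, C, D, E, F, G, H

A: has wheat, so not Whole30-style; has sesame, so not sesame-free — no
B: has wine, so not Whole30-style; has honey, so not honey-free — no
C: has sesame seed, so not sesame-free — reject
D: has honey, so not honey-free; has coconut oil, so not coconut-free — no
E: has butter, so not Whole30-style — out
F: has honey, so not honey-free — reject
G: has honey, so not honey-free; has sesame, so not sesame-free — no
H: has coconut, so not coconut-free — out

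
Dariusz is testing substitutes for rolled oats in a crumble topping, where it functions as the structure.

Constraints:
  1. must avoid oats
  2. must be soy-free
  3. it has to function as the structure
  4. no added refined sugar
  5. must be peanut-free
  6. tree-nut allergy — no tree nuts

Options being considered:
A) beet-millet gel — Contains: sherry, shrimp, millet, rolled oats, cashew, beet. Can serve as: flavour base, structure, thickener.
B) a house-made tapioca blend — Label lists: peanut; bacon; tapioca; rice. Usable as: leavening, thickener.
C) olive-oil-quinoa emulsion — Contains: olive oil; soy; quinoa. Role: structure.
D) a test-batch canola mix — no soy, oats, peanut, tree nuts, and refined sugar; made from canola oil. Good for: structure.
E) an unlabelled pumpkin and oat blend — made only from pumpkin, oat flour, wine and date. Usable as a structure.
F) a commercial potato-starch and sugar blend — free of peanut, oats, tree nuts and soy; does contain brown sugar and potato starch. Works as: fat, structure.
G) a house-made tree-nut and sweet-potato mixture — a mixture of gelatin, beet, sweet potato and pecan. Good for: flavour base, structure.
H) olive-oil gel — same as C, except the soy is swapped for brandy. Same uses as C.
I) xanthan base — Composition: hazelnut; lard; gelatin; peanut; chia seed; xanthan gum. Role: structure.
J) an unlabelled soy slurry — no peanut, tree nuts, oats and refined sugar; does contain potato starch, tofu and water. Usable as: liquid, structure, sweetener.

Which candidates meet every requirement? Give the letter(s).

A: has cashew, so not tree-nut-free; has rolled oats, so not oat-free — out
B: not usable as a structure; has peanut, so not peanut-free — reject
C: has soy, so not soy-free — out
D: no peanut, no refined sugar — valid
E: has oat flour, so not oat-free — no
F: has brown sugar, so not no-added-sugar — no
G: has pecan, so not tree-nut-free — out
H: every rule checks out — keep
I: has hazelnut, so not tree-nut-free; has peanut, so not peanut-free — out
J: has tofu, so not soy-free — reject

D, H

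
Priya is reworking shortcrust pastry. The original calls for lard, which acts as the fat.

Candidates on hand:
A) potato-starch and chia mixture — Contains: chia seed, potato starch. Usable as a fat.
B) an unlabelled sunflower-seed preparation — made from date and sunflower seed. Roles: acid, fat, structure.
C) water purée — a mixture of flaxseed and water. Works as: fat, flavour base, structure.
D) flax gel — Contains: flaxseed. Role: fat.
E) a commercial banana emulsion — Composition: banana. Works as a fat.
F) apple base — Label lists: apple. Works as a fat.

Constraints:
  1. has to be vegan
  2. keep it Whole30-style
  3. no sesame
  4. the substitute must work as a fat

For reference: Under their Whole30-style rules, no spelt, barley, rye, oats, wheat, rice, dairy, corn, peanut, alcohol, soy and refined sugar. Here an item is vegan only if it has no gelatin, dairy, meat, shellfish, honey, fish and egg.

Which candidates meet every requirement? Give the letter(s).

A: vegan, Whole30-style — valid
B: every rule checks out — keep
C: every rule checks out — OK
D: works as a fat, vegan, Whole30-style — valid
E: every rule checks out — OK
F: works as a fat, vegan, no sesame — OK

A, B, C, D, E, F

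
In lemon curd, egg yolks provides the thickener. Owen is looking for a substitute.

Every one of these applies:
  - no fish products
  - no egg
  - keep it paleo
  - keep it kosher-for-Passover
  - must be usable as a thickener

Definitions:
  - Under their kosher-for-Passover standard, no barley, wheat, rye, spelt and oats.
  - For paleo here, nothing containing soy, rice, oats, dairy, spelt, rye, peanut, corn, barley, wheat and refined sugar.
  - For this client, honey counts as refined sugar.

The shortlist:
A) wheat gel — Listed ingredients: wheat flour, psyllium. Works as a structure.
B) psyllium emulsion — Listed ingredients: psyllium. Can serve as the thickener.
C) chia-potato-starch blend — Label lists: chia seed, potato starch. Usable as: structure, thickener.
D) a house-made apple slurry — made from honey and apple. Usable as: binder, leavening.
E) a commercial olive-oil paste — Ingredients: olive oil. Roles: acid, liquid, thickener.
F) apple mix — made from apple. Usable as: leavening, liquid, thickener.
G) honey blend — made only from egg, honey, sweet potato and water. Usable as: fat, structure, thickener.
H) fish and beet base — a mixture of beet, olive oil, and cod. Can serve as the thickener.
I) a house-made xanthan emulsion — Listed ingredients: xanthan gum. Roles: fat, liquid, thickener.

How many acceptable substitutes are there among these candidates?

5

A: not usable as a thickener; has wheat flour, so not kosher-for-Passover (and 1 more) — out
B: only psyllium; none excluded — OK
C: every rule checks out — valid
D: not usable as a thickener; has honey, so not paleo — no
E: no egg, no fish — valid
F: works as a thickener, paleo, no fish — keep
G: has honey, so not paleo; has egg, so not egg-free — reject
H: has cod, so not fish-free — out
I: every rule checks out — OK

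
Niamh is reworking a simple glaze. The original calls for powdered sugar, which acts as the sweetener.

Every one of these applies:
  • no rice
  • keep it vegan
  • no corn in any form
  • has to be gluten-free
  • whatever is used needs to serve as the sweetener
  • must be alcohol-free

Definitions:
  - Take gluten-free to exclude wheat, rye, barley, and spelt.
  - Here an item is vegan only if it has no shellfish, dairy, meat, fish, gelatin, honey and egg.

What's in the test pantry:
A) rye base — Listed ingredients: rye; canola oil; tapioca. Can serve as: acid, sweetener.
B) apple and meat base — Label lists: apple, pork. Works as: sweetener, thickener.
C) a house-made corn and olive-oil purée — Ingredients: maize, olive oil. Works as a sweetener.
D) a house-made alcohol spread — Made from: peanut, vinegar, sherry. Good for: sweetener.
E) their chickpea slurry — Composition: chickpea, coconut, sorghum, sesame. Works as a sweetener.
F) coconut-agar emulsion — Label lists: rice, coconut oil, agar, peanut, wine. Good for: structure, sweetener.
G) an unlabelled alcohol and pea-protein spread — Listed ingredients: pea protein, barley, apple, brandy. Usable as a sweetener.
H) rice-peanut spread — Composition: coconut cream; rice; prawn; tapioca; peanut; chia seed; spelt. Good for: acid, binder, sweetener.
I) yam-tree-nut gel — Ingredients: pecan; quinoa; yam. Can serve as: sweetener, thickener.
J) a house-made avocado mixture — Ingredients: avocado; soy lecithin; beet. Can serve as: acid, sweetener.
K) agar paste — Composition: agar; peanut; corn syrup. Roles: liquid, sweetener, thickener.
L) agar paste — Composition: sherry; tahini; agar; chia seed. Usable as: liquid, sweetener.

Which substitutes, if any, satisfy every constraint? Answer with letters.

A: has rye, so not gluten-free — reject
B: has pork, so not vegan — out
C: has maize, so not corn-free — reject
D: has sherry, so not alcohol-free — out
E: no alcohol, no corn — OK
F: has wine, so not alcohol-free; has rice, so not rice-free — reject
G: has barley, so not gluten-free; has brandy, so not alcohol-free — reject
H: has spelt, so not gluten-free; has prawn, so not vegan (and 1 more) — reject
I: all constraints satisfied — keep
J: all constraints satisfied — OK
K: has corn syrup, so not corn-free — out
L: has sherry, so not alcohol-free — reject

E, I, J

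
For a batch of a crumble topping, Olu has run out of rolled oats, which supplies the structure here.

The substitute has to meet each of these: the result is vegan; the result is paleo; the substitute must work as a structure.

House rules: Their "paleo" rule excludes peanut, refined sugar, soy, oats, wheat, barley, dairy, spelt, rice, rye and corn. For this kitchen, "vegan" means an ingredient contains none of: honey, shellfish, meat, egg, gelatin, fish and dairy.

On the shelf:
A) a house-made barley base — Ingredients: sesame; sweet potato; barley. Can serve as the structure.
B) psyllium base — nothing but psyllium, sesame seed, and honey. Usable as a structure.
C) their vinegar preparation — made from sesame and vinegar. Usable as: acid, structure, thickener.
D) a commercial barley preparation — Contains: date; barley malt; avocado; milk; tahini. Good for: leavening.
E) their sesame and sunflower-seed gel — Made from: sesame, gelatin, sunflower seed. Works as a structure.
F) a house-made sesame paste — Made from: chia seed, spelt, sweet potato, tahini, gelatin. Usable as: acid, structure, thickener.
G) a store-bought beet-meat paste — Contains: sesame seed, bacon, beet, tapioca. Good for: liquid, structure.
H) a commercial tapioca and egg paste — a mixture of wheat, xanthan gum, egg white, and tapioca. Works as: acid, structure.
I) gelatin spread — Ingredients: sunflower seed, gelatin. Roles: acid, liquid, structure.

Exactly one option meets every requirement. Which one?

A: has barley, so not paleo — out
B: has honey, so not vegan — out
C: only sesame and vinegar; none excluded — keep
D: not usable as a structure; has barley malt, so not paleo (and 1 more) — reject
E: has gelatin, so not vegan — reject
F: has spelt, so not paleo; has gelatin, so not vegan — reject
G: has bacon, so not vegan — no
H: has wheat, so not paleo; has egg white, so not vegan — out
I: has gelatin, so not vegan — out

C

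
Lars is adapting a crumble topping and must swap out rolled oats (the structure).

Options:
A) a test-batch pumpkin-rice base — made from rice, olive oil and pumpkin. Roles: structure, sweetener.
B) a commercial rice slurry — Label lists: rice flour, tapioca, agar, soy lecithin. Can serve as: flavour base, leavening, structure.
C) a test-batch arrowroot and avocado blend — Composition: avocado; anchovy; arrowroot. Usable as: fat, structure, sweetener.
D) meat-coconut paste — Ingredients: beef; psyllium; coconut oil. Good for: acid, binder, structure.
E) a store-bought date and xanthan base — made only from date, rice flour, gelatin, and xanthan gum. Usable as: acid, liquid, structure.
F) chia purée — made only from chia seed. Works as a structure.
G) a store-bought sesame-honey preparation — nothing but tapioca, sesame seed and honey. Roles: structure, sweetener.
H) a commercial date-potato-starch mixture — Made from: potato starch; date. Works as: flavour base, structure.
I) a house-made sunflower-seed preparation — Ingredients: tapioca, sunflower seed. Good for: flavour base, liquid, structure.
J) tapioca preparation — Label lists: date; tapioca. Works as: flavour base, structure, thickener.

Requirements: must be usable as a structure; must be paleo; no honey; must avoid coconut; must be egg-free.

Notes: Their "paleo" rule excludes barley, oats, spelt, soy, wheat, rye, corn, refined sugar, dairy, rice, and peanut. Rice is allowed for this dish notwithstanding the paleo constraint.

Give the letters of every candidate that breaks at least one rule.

B, D, G

A: rice is permitted under the paleo carve-out; nothing else excluded — keep
B: has soy lecithin, so not paleo — out
C: only anchovy, avocado, and arrowroot; none excluded — keep
D: has coconut oil, so not coconut-free — reject
E: rice is permitted under the paleo carve-out; nothing else excluded — valid
F: nothing on the exclusion list — keep
G: has honey, so not honey-free — no
H: only date and potato starch; none excluded — valid
I: all constraints satisfied — valid
J: works as a structure, no egg, no honey — valid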